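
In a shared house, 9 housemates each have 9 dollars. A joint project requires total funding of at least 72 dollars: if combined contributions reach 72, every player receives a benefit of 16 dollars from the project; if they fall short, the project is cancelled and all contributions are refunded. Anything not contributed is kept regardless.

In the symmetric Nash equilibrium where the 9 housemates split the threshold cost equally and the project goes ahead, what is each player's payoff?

Equal share of the threshold: 72/9 = 8.
At this profile no one gains by cutting their contribution: any cut drops the total below 72, the project is cancelled, contributions are refunded, and the deviator ends with 9, which is less than 9 − 8 + 16 = 17. Contributing more than 8 just wastes the excess. So contributing exactly 8 is a best response.
Each player's payoff: 9 − 8 + 16 = 17.

17 dollars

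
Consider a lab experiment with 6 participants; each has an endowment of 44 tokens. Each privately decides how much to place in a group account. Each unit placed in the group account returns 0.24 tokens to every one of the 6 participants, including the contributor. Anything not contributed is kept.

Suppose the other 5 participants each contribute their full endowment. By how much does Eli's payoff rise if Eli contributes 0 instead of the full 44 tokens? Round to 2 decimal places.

33.44 tokens

Switching from a contribution of 44 to 0 lets Eli keep an extra 44 tokens, but lowers the group account by 44, which costs Eli their own share of that drop: 0.24 × 44 = 10.56.
Net gain = 44 − 10.56 = 33.44. The private return per contributed unit (0.24) is below 1, so free-riding is indeed the best response regardless of what the others do.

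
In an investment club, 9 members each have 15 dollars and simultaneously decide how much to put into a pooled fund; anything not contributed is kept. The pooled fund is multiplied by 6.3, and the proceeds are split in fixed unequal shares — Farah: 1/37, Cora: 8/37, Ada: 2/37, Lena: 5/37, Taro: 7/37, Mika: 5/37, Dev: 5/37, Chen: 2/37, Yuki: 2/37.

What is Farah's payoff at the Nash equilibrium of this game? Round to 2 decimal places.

20.11 dollars

Each unit j contributes comes back to j as 6.3 × (j's share), so j prefers to contribute only if that share exceeds 1/6.3 = 0.1587; otherwise keeping the unit dominates.
Cora and Taro clear that bar, contributing 15 each; the remaining 7 contribute 0. Total contributed: 30.
Farah keeps 15 and receives 6.3 × 30 × 1/37 = 5.11 from the pooled fund, for a payoff of 20.11.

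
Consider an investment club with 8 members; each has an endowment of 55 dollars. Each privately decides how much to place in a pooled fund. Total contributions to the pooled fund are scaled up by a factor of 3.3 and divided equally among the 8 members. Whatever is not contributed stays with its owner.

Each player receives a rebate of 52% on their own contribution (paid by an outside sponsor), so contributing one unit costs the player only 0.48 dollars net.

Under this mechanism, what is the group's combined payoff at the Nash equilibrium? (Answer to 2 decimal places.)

440.00 dollars

With the mechanism, a contributed unit returns (3.3/8) / 0.48 = 0.8594 per unit of net cost — still below 1 — so contributing 0 remains dominant for every player.
At the Nash equilibrium no one contributes; group total payoff = 8 × 55 = 440.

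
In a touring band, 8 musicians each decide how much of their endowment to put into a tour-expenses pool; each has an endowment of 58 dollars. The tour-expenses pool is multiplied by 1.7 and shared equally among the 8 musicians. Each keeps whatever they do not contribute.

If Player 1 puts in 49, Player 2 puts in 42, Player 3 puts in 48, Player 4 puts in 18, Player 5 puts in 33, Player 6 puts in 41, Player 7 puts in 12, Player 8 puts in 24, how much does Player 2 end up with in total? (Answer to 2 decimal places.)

Total contributed: 49 + 42 + 48 + 18 + 33 + 41 + 12 + 24 = 267.
Each receives 1.7 × 267 / 8 = 56.74 from the tour-expenses pool.
Player 2 keeps 58 − 42 = 16, so Player 2's payoff is 16 + 56.74 = 72.74.

72.74 dollars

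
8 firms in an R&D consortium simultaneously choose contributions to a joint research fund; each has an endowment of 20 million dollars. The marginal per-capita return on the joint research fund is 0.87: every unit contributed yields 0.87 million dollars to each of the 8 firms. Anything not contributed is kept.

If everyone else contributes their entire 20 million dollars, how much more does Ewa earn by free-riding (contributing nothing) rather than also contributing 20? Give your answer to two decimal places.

Switching from a contribution of 20 to 0 lets Ewa keep an extra 20 million dollars, but lowers the joint research fund by 20, which costs Ewa their own share of that drop: 0.87 × 20 = 17.40.
Net gain = 20 − 17.40 = 2.60. The private return per contributed unit (0.87) is below 1, so free-riding is indeed the best response regardless of what the others do.

2.60 million dollars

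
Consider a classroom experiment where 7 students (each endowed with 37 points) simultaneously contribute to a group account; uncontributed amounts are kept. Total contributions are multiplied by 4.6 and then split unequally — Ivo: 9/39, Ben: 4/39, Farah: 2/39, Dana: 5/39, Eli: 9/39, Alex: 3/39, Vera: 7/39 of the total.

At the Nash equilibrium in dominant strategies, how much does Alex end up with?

Each unit j contributes comes back to j as 4.6 × (j's share), so j prefers to contribute only if that share exceeds 1/4.6 = 0.2174; otherwise keeping the unit dominates.
Ivo and Eli are above the threshold, contributing 37 each; the remaining 5 contribute 0. Total contributed: 74.
Alex keeps 37 and receives 4.6 × 74 × 3/39 = 26.18 from the group account, for a payoff of 63.18.

63.18 points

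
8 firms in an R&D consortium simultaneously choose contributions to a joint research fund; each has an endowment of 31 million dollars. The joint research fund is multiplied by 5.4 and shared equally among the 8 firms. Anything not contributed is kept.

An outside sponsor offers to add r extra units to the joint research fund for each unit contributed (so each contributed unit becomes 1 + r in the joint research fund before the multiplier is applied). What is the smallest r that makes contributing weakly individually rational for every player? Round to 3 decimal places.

0.481

With matching at rate r, one contributed unit becomes (1 + r) in the joint research fund and returns 5.4 × (1 + r) / 8 to the contributor.
Setting this equal to 1: 1 + r = 8/5.4 = 1.4815.
So the minimum matching rate is r = 1.4815 − 1 = 0.481.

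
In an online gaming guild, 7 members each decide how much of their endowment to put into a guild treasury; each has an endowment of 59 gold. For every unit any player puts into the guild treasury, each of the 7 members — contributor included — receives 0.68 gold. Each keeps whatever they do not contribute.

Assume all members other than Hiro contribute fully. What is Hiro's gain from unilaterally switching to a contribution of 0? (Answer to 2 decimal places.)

18.88 gold

Switching from a contribution of 59 to 0 lets Hiro keep an extra 59 gold, but lowers the guild treasury by 59, which costs Hiro their own share of that drop: 0.68 × 59 = 40.12.
Net gain = 59 − 40.12 = 18.88. The private return per contributed unit (0.68) is below 1, so free-riding is indeed the best response regardless of what the others do.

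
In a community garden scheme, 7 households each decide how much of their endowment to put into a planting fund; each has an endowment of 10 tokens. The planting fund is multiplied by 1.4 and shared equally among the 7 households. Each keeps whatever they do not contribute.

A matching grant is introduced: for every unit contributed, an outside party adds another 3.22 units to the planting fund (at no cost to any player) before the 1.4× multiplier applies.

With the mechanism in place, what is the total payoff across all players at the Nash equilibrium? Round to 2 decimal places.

70.00 tokens

With the mechanism, a contributed unit returns 1.4 × 4.22 / 7 = 0.8440 per unit of net cost — still below 1 — so contributing 0 remains dominant for every player.
Everyone keeps their endowment and the group total is 7 × 10 = 70.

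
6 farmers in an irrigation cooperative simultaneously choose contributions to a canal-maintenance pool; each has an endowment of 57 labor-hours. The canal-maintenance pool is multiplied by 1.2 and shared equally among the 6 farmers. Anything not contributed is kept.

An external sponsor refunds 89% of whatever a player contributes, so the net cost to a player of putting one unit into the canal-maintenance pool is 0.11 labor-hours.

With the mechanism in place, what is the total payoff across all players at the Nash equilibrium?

With the mechanism, a contributed unit returns (1.2/6) / 0.11 = 1.8182 per unit of net cost to the contributor — now above 1 — so contributing fully is weakly dominant for every player.
So the Nash equilibrium is full contribution by all 6; the group earns 6 × (57 × 0.89 + 1.2 × 57) = 714.78.

714.78 labor-hours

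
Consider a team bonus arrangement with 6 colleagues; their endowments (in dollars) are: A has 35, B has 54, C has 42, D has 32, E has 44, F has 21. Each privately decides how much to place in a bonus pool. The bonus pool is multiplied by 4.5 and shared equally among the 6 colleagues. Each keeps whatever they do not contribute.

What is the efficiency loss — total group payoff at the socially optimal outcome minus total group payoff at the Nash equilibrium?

798.00 dollars

The private return per contributed unit is 4.5/6 = 0.7500 < 1 for every player regardless of endowment, so the Nash equilibrium is zero contribution and the group total is Σ E_j = 35 + 54 + 42 + 32 + 44 + 21 = 228.
Each contributed unit returns 4.500 to the group, so the social optimum is full contribution by everyone: group total = 4.500 × 228 = 1026.00.
Efficiency loss = (4.500 − 1) × 228 = 798.00.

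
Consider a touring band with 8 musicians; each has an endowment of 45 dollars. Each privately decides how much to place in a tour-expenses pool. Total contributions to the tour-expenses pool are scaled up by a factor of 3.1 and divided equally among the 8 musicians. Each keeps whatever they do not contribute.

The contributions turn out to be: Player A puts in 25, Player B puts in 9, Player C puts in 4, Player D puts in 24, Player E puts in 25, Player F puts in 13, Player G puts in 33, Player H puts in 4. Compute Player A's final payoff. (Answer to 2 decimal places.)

Total contributed: 25 + 9 + 4 + 24 + 25 + 13 + 33 + 4 = 137.
Each receives 3.1 × 137 / 8 = 53.09 from the tour-expenses pool.
Player A keeps 45 − 25 = 20, so Player A's payoff is 20 + 53.09 = 73.09.

73.09 dollars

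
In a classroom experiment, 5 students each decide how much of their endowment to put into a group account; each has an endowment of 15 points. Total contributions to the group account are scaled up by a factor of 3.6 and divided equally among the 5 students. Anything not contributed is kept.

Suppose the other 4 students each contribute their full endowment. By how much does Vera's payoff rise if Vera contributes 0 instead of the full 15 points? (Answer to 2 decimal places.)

Switching from a contribution of 15 to 0 lets Vera keep an extra 15 points, but lowers the group account by 15, which costs Vera their own share of that drop: 3.6/5 × 15 = 10.80.
Net gain = 15 − 10.80 = 4.20. The private return per contributed unit (0.7200) is below 1, so free-riding is indeed the best response regardless of what the others do.

4.20 points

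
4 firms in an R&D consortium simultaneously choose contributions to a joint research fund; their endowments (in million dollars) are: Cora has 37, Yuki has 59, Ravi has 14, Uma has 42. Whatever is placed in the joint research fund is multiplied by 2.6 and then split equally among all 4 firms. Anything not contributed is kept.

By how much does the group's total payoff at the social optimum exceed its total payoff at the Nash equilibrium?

The private return per contributed unit is 2.6/4 = 0.6500 < 1 for every player regardless of endowment, so the Nash equilibrium is zero contribution and the group total is Σ E_j = 37 + 59 + 14 + 42 = 152.
Each contributed unit returns 2.600 to the group, so the social optimum is full contribution by everyone: group total = 2.600 × 152 = 395.20.
Efficiency loss = (2.600 − 1) × 152 = 243.20.

243.20 million dollars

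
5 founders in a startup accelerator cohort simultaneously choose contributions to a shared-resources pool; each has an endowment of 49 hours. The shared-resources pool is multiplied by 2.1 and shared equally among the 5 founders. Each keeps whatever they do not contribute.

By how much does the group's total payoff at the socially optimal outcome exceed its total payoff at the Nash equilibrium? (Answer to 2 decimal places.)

269.50 hours

Each contributed unit returns 2.1/5 = 0.4200 to its contributor — below 1 — so contributing 0 is dominant for every player. At the Nash equilibrium everyone keeps their 49, and the group total is 5 × 49 = 245.
Each contributed unit returns 2.100 to the group as a whole (0.4200 to each of 5 players), which exceeds 1, so the social optimum is full contribution: group total = 2.100 × 245 = 514.50.
Efficiency loss = 514.50 − 245 = 269.50.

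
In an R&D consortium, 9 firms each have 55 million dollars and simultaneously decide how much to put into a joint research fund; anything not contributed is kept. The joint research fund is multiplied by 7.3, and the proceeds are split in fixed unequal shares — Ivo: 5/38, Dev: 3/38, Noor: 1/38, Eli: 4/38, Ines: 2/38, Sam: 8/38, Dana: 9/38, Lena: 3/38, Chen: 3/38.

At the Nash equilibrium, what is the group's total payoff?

Player j's private return per contributed unit is 7.3 × (j's share). Contributing is weakly dominant for j when that share is at least 1/7.3 = 0.1370, and contributing 0 is dominant otherwise.
The shares above 0.1370 belong to Sam and Dana, contributing 55 each; the remaining 7 contribute 0. Total contributed: 110.
The joint research fund pays out 7.3 × 110 = 803.00 in total (split across the unequal shares, but the aggregate is all that matters for the group sum).
The 7 free-riders keep 55 each, adding 385. Group total = 385 + 803.00 = 1188.00.

1188.00 million dollars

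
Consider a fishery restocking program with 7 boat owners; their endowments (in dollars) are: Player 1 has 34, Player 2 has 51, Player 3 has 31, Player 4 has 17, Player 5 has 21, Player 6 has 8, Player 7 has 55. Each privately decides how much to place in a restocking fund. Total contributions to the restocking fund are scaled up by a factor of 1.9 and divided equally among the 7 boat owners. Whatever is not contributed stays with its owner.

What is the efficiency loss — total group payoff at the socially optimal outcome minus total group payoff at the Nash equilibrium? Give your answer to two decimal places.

The private return per contributed unit is 1.9/7 = 0.2714 < 1 for every player regardless of endowment, so the Nash equilibrium is zero contribution and the group total is Σ E_j = 34 + 51 + 31 + 17 + 21 + 8 + 55 = 217.
Each contributed unit returns 1.900 to the group, so the social optimum is full contribution by everyone: group total = 1.900 × 217 = 412.30.
Efficiency loss = (1.900 − 1) × 217 = 195.30.

195.30 dollars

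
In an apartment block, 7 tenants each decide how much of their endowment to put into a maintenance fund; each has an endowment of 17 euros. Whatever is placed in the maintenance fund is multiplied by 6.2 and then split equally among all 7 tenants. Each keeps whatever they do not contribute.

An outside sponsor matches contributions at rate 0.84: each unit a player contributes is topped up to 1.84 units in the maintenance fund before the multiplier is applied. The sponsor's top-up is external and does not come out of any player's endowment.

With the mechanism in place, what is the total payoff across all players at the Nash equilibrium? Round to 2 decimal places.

The effective private return per unit is now 6.2 × 1.84 / 7 = 1.6297 > 1, so every player's dominant strategy flips to full contribution.
At the Nash equilibrium everyone contributes 17. Group total payoff = 6.2 × 1.84 × 119 = 1357.55.

1357.55 euros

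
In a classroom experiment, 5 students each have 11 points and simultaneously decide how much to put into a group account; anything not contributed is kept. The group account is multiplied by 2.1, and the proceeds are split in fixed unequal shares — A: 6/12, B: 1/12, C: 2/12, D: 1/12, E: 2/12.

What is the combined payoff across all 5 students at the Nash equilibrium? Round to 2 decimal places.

Each unit j contributes comes back to j as 2.1 × (j's share), so j prefers to contribute only if that share exceeds 1/2.1 = 0.4762; otherwise keeping the unit dominates.
Only A (6/12) clears that bar, contributing 11; the remaining 4 contribute 0. Total contributed: 11.
The group account pays out 2.1 × 11 = 23.10 in total (split across the unequal shares, but the aggregate is all that matters for the group sum).
The 4 free-riders keep 11 each, adding 44. Group total = 44 + 23.10 = 67.10.

67.10 points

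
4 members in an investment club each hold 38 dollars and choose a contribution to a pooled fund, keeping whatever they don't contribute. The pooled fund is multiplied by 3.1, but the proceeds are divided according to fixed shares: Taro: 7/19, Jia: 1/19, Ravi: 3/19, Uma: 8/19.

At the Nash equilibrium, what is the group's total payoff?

311.60 dollars

For player j, contributing a unit is worthwhile iff 3.1 × (j's share) ≥ 1, i.e. iff j's share is at least 0.3226.
Taro and Uma are above the threshold, contributing 38 each; the remaining 2 contribute 0. Total contributed: 76.
The pooled fund pays out 3.1 × 76 = 235.60 in total (split across the unequal shares, but the aggregate is all that matters for the group sum).
The 2 free-riders keep 38 each, adding 76. Group total = 76 + 235.60 = 311.60.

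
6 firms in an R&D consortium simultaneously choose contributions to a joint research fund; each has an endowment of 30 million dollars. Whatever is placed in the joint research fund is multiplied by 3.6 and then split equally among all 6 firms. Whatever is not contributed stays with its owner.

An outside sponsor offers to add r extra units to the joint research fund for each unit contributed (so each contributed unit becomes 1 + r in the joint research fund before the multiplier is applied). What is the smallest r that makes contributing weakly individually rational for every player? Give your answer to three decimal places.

0.667

With matching at rate r, one contributed unit becomes (1 + r) in the joint research fund and returns 3.6 × (1 + r) / 6 to the contributor.
Setting this equal to 1: 1 + r = 6/3.6 = 1.6667.
So the minimum matching rate is r = 1.6667 − 1 = 0.667.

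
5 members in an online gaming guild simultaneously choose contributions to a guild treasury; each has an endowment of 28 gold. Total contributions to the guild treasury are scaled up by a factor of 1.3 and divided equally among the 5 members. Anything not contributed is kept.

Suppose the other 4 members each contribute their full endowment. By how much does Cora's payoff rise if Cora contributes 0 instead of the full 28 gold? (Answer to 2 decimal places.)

Switching from a contribution of 28 to 0 lets Cora keep an extra 28 gold, but lowers the guild treasury by 28, which costs Cora their own share of that drop: 1.3/5 × 28 = 7.28.
Net gain = 28 − 7.28 = 20.72. The private return per contributed unit (0.2600) is below 1, so free-riding is indeed the best response regardless of what the others do.

20.72 gold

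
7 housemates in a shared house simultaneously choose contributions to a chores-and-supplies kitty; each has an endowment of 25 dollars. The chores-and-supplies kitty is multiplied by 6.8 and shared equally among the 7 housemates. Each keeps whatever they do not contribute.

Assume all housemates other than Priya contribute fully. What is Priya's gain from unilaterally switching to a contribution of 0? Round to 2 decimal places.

0.71 dollars

Switching from a contribution of 25 to 0 lets Priya keep an extra 25 dollars, but lowers the chores-and-supplies kitty by 25, which costs Priya their own share of that drop: 6.8/7 × 25 = 24.29.
Net gain = 25 − 24.29 = 0.71. The private return per contributed unit (0.9714) is below 1, so free-riding is indeed the best response regardless of what the others do.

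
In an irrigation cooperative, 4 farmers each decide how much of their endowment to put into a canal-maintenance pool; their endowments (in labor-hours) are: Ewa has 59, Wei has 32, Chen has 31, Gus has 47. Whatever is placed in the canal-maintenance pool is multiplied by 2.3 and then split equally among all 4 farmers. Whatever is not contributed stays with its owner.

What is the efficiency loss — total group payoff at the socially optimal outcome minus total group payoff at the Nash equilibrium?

219.70 labor-hours

The private return per contributed unit is 2.3/4 = 0.5750 < 1 for every player regardless of endowment, so the Nash equilibrium is zero contribution and the group total is Σ E_j = 59 + 32 + 31 + 47 = 169.
Each contributed unit returns 2.300 to the group, so the social optimum is full contribution by everyone: group total = 2.300 × 169 = 388.70.
Efficiency loss = (2.300 − 1) × 169 = 219.70.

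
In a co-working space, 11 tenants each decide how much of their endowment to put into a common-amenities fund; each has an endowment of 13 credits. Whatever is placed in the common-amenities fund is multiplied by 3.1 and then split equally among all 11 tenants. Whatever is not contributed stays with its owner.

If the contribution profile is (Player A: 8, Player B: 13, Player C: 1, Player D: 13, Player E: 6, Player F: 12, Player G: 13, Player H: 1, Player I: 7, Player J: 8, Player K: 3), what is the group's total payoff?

321.50 credits

Total contributed: 8 + 13 + 1 + 13 + 6 + 12 + 13 + 1 + 7 + 8 + 3 = 85; total kept: 11 × 13 − 85 = 58.
The common-amenities fund pays out 3.1 × 85 = 263.50 in aggregate.
Group total = 58 + 263.50 = 321.50.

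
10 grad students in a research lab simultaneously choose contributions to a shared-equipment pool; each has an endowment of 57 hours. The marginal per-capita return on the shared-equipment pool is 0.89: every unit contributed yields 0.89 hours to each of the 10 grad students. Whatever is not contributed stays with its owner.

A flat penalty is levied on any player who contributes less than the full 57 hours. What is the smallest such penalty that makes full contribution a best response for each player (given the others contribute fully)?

6.27 hours

Given the others contribute fully, the best deviation is to contribute 0 (any partial contribution still incurs the fine and gives up units whose private return 0.89 is below 1).
Deviating from 57 to 0 saves 57 hours but forfeits the deviator's share of the drop in the shared-equipment pool: 0.89 × 57 = 50.73.
So the deviation gain is 57 − 50.73 = 6.27, and the fine must be at least 6.27 hours to wipe it out.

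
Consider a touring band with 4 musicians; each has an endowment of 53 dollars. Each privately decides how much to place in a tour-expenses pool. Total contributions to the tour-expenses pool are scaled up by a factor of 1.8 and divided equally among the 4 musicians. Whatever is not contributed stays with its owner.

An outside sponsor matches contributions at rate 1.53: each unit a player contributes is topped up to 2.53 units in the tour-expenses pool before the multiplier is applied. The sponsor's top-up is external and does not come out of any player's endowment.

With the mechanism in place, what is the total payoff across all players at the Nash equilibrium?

965.45 dollars

Under the mechanism each unit contributed yields 1.8 × 2.53 / 4 = 1.1385 back to its contributor per unit of net cost, which exceeds 1, making full contribution the dominant choice for everyone.
At the Nash equilibrium everyone contributes 53. Group total payoff = 1.8 × 2.53 × 212 = 965.45.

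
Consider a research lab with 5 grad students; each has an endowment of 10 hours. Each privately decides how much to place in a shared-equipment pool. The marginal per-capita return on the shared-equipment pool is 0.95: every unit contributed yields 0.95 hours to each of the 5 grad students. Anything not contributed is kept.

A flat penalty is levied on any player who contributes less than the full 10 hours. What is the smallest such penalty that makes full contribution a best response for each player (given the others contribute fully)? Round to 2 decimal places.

Given the others contribute fully, the best deviation is to contribute 0 (any partial contribution still incurs the fine and gives up units whose private return 0.95 is below 1).
Deviating from 10 to 0 saves 10 hours but forfeits the deviator's share of the drop in the shared-equipment pool: 0.95 × 10 = 9.50.
So the deviation gain is 10 − 9.50 = 0.50, and the fine must be at least 0.50 hours to wipe it out.

0.50 hours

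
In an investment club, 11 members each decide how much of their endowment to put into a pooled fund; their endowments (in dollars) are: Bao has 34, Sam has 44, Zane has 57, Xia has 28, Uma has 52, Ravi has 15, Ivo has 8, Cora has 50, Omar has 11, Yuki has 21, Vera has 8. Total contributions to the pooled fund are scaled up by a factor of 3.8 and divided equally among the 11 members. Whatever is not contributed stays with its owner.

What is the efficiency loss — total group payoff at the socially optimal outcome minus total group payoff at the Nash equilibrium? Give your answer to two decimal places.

The private return per contributed unit is 3.8/11 = 0.3455 < 1 for every player regardless of endowment, so the Nash equilibrium is zero contribution and the group total is Σ E_j = 34 + 44 + 57 + 28 + 52 + 15 + 8 + 50 + 11 + 21 + 8 = 328.
Each contributed unit returns 3.800 to the group, so the social optimum is full contribution by everyone: group total = 3.800 × 328 = 1246.40.
Efficiency loss = (3.800 − 1) × 328 = 918.40.

918.40 dollars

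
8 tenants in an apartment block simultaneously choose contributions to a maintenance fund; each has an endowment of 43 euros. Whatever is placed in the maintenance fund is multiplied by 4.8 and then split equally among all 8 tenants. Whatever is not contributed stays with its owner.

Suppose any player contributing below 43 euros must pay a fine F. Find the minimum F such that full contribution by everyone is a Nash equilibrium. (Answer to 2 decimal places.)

Given the others contribute fully, the best deviation is to contribute 0 (any partial contribution still incurs the fine and gives up units whose private return 0.6000 is below 1).
Deviating from 43 to 0 saves 43 euros but forfeits the deviator's share of the drop in the maintenance fund: 4.8/8 × 43 = 25.80.
So the deviation gain is 43 − 25.80 = 17.20, and the fine must be at least 17.20 euros to wipe it out.

17.20 euros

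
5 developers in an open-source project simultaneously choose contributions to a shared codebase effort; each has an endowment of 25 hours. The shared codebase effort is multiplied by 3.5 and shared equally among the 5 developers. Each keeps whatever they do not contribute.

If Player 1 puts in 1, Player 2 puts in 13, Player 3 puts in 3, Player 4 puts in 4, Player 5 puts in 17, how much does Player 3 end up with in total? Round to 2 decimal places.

48.60 hours

Total contributed: 1 + 13 + 3 + 4 + 17 = 38.
Each receives 3.5 × 38 / 5 = 26.60 from the shared codebase effort.
Player 3 keeps 25 − 3 = 22, so Player 3's payoff is 22 + 26.60 = 48.60.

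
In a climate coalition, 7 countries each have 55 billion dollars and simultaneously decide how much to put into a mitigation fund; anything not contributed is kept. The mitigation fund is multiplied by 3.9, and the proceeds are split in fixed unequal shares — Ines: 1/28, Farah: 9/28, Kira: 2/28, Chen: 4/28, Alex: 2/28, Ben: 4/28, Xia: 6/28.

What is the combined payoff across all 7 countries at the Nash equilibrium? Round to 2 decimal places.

544.50 billion dollars

A player with share s gets back 3.9·s per unit contributed, so full contribution is dominant for anyone with s > 1/3.9 = 0.2564 and zero contribution is dominant for anyone below.
Only Farah (9/28) clears that bar, contributing 55; the remaining 6 contribute 0. Total contributed: 55.
The mitigation fund pays out 3.9 × 55 = 214.50 in total (split across the unequal shares, but the aggregate is all that matters for the group sum).
The 6 free-riders keep 55 each, adding 330. Group total = 330 + 214.50 = 544.50.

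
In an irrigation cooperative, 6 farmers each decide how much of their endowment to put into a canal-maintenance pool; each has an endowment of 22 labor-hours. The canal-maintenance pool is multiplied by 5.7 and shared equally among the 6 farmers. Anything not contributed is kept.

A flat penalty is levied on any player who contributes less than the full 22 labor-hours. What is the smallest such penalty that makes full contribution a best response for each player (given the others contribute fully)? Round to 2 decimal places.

1.10 labor-hours

Given the others contribute fully, the best deviation is to contribute 0 (any partial contribution still incurs the fine and gives up units whose private return 0.9500 is below 1).
Deviating from 22 to 0 saves 22 labor-hours but forfeits the deviator's share of the drop in the canal-maintenance pool: 5.7/6 × 22 = 20.90.
So the deviation gain is 22 − 20.90 = 1.10, and the fine must be at least 1.10 labor-hours to wipe it out.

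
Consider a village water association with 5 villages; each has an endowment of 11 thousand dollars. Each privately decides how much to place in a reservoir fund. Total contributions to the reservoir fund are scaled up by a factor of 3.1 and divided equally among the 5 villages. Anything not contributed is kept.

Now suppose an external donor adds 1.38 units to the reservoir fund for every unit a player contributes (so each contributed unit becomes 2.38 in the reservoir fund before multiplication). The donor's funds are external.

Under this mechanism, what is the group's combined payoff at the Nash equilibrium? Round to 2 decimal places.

Under the mechanism each unit contributed yields 3.1 × 2.38 / 5 = 1.4756 back to its contributor per unit of net cost, which exceeds 1, making full contribution the dominant choice for everyone.
At the Nash equilibrium everyone contributes 11. Group total payoff = 3.1 × 2.38 × 55 = 405.79.

405.79 thousand dollars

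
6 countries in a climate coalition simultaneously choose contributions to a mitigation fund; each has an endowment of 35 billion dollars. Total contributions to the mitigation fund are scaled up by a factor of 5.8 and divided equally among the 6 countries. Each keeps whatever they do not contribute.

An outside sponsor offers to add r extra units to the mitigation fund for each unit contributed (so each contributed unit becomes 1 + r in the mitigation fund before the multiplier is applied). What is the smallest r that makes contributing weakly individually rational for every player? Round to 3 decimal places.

0.034

With matching at rate r, one contributed unit becomes (1 + r) in the mitigation fund and returns 5.8 × (1 + r) / 6 to the contributor.
Setting this equal to 1: 1 + r = 6/5.8 = 1.0345.
So the minimum matching rate is r = 1.0345 − 1 = 0.034.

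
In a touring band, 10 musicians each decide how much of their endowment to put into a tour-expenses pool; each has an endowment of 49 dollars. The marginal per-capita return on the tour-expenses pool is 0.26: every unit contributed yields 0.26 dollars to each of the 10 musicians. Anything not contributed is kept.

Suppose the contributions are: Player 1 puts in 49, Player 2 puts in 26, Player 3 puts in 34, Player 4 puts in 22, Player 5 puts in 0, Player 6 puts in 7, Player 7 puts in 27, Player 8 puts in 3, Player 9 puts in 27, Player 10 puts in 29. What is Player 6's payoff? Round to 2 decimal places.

Total contributed: 49 + 26 + 34 + 22 + 0 + 7 + 27 + 3 + 27 + 29 = 224.
Each receives 0.26 × 224 = 58.24 from the tour-expenses pool.
Player 6 keeps 49 − 7 = 42, so Player 6's payoff is 42 + 58.24 = 100.24.

100.24 dollars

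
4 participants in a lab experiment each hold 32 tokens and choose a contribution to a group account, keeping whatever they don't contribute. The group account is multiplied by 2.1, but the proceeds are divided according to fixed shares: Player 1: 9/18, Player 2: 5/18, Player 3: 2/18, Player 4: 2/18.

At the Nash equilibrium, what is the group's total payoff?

163.20 tokens

Each unit j contributes comes back to j as 2.1 × (j's share), so j prefers to contribute only if that share exceeds 1/2.1 = 0.4762; otherwise keeping the unit dominates.
The only share above 0.4762 is Player 1's 9/18, contributing 32; the remaining 3 contribute 0. Total contributed: 32.
The group account pays out 2.1 × 32 = 67.20 in total (split across the unequal shares, but the aggregate is all that matters for the group sum).
The 3 free-riders keep 32 each, adding 96. Group total = 96 + 67.20 = 163.20.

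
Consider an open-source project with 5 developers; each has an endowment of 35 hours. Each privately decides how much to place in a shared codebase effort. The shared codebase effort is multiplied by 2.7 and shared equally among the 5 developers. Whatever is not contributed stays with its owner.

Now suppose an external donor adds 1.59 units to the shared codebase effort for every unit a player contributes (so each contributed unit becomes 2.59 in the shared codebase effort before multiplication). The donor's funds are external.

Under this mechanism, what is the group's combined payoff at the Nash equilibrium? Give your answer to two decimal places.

1223.78 hours

Under the mechanism each unit contributed yields 2.7 × 2.59 / 5 = 1.3986 back to its contributor per unit of net cost, which exceeds 1, making full contribution the dominant choice for everyone.
So the Nash equilibrium is full contribution by all 5; the group earns 2.7 × 2.59 × 175 = 1223.78.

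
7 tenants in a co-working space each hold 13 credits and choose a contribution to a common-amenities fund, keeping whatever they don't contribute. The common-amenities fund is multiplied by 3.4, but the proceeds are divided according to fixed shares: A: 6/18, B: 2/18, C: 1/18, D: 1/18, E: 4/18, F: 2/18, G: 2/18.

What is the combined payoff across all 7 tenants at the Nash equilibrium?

A player with share s gets back 3.4·s per unit contributed, so full contribution is dominant for anyone with s > 1/3.4 = 0.2941 and zero contribution is dominant for anyone below.
A alone (share 6/18) is above the threshold, contributing 13; the remaining 6 contribute 0. Total contributed: 13.
The common-amenities fund pays out 3.4 × 13 = 44.20 in total (split across the unequal shares, but the aggregate is all that matters for the group sum).
The 6 free-riders keep 13 each, adding 78. Group total = 78 + 44.20 = 122.20.

122.20 credits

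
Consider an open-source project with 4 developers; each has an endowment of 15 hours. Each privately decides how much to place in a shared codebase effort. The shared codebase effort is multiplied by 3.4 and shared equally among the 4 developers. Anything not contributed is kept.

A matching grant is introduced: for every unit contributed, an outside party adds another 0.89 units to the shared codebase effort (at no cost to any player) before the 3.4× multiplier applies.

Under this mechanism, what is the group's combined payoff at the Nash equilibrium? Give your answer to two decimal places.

The effective private return per unit is now 3.4 × 1.89 / 4 = 1.6065 > 1, so every player's dominant strategy flips to full contribution.
So the Nash equilibrium is full contribution by all 4; the group earns 3.4 × 1.89 × 60 = 385.56.

385.56 hours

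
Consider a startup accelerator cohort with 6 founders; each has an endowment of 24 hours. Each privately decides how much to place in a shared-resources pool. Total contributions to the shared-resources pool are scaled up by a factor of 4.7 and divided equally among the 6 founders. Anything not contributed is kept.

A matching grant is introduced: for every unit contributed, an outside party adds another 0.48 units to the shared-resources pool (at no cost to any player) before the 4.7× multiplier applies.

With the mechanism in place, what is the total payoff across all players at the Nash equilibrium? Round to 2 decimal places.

With the mechanism, a contributed unit returns 4.7 × 1.48 / 6 = 1.1593 per unit of net cost to the contributor — now above 1 — so contributing fully is weakly dominant for every player.
So the Nash equilibrium is full contribution by all 6; the group earns 4.7 × 1.48 × 144 = 1001.66.

1001.66 hours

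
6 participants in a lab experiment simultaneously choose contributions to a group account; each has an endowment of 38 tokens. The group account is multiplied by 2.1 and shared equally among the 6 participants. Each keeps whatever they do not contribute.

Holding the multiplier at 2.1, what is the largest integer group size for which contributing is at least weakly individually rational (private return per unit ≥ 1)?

Private return per unit is 2.1/(group size), which is ≥ 1 whenever the group size is ≤ 2.1.
The largest such integer is 2.

2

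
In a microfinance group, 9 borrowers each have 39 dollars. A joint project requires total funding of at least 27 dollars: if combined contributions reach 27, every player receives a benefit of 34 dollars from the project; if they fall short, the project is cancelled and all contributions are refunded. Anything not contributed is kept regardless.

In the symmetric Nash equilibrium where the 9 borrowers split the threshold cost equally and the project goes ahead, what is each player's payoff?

Equal share of the threshold: 27/9 = 3.
At this profile no one gains by cutting their contribution: any cut drops the total below 27, the project is cancelled, contributions are refunded, and the deviator ends with 39, which is less than 39 − 3 + 34 = 70. Contributing more than 3 just wastes the excess. So contributing exactly 3 is a best response.
Each player's payoff: 39 − 3 + 34 = 70.

70 dollars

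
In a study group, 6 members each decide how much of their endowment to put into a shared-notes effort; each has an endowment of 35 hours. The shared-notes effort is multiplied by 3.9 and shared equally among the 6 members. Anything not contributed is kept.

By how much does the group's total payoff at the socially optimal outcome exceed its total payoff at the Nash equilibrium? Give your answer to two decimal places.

609.00 hours

Each contributed unit returns 3.9/6 = 0.6500 to its contributor — below 1 — so contributing 0 is dominant for every player. At the Nash equilibrium everyone keeps their 35, and the group total is 6 × 35 = 210.
Each contributed unit returns 3.900 to the group as a whole (0.6500 to each of 6 players), which exceeds 1, so the social optimum is full contribution: group total = 3.900 × 210 = 819.00.
Efficiency loss = 819.00 − 210 = 609.00.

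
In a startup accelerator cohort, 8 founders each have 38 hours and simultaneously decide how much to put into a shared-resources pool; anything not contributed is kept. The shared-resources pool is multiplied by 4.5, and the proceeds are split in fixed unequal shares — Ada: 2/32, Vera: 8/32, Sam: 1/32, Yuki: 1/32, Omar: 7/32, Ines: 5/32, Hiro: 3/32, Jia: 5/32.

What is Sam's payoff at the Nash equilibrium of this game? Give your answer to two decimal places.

43.34 hours

For player j, contributing a unit is worthwhile iff 4.5 × (j's share) ≥ 1, i.e. iff j's share is at least 0.2222.
Only Vera (8/32) clears that bar, contributing 38; the remaining 7 contribute 0. Total contributed: 38.
Sam keeps 38 and receives 4.5 × 38 × 1/32 = 5.34 from the shared-resources pool, for a payoff of 43.34.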